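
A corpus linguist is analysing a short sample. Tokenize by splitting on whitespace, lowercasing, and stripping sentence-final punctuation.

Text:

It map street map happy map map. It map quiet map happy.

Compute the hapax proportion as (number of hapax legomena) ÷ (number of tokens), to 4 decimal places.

Frequencies: map:6, it:2, happy:2, street:1, quiet:1
Hapax count = 2; token count = 12.
Ratio = 2 / 12 = 0.1667

0.1667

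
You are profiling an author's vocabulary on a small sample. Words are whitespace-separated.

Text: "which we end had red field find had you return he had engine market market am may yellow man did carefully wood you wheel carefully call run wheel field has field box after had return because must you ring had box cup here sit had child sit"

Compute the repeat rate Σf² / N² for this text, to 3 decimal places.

Frequencies: had:6, field:3, you:3, return:2, market:2, carefully:2, wheel:2, box:2, sit:2, which:1, we:1, end:1, red:1, find:1, he:1, engine:1, am:1, may:1, yellow:1, man:1, … (12 more, each freq 1)
Σf² = 101; N² = 2209
Repeat rate = 101 / 2209 = 0.046

0.046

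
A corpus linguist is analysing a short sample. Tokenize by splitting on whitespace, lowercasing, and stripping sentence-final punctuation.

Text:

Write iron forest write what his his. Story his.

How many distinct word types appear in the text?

Distinct types: {forest, his, iron, story, what, write}
V = 6

6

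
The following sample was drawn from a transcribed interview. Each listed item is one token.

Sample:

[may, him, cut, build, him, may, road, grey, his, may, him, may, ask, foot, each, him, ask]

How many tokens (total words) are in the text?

Tokens: may, him, cut, build, him, may, road, grey, his, may, him, may, ask, foot, each, him, ask
N = 17

17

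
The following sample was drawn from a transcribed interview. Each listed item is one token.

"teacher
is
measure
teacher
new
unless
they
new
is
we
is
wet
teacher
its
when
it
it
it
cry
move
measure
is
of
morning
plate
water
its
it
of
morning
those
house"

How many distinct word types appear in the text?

19

Distinct types: {cry, house, is, it, its, measure, morning, move, new, of, plate, teacher, they, those, unless, water, we, wet, when}
V = 19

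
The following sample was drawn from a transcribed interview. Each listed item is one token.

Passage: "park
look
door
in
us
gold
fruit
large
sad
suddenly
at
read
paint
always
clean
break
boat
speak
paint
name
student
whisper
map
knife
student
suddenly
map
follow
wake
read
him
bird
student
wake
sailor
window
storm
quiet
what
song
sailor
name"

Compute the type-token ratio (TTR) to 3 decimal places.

N = 42 tokens, V = 33 types.
TTR = V / N = 33 / 42 = 0.786

0.786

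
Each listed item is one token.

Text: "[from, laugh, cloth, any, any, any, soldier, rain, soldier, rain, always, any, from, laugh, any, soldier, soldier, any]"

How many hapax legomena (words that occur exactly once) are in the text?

2

Frequencies: any:6, soldier:4, from:2, laugh:2, rain:2, cloth:1, always:1
Hapax (freq=1): always, cloth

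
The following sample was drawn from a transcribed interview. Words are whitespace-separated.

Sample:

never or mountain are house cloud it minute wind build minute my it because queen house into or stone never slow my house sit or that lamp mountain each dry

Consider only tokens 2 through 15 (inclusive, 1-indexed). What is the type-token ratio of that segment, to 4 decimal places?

Segment tokens 2–15: or, mountain, are, house, cloud, it, minute, wind, build, minute, my, it, because, queen
Segment N = 14, segment V = 12.
TTR = 12 / 14 = 0.8571

0.8571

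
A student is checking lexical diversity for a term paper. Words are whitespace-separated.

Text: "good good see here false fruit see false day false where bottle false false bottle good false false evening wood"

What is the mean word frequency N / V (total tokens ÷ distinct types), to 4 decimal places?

N = 20 tokens, V = 10 types.
Mean frequency = N / V = 20 / 10 = 2.0000

2.0000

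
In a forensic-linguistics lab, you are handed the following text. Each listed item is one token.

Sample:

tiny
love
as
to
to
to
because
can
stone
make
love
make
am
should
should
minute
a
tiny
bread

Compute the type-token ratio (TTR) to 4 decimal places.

0.6842

N = 19 tokens, V = 13 types.
TTR = V / N = 13 / 19 = 0.6842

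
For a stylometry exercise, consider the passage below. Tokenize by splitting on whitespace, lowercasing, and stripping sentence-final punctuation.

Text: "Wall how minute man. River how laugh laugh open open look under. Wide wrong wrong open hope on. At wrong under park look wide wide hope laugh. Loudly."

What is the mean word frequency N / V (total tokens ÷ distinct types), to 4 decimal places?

1.7500

N = 28 tokens, V = 16 types.
Mean frequency = N / V = 28 / 16 = 1.7500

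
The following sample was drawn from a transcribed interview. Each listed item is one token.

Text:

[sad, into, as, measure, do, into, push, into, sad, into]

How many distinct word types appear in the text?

Distinct types: {as, do, into, measure, push, sad}
V = 6

6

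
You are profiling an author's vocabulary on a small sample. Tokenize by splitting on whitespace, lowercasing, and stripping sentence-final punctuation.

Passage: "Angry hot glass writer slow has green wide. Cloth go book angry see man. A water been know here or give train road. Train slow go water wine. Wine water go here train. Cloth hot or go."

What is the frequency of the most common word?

4

Frequencies: go:4, water:3, train:3, angry:2, hot:2, slow:2, cloth:2, here:2, or:2, wine:2, glass:1, writer:1, has:1, green:1, wide:1, book:1, see:1, man:1, a:1, been:1, … (3 more, each freq 1)
Most common: 'go' with frequency 4.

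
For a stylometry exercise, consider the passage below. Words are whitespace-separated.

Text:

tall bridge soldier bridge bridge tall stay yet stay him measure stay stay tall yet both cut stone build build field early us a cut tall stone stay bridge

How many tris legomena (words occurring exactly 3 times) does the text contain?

0

Frequencies: stay:5, tall:4, bridge:4, yet:2, cut:2, stone:2, build:2, soldier:1, him:1, measure:1, both:1, field:1, early:1, us:1, a:1
Words with frequency 3: (none)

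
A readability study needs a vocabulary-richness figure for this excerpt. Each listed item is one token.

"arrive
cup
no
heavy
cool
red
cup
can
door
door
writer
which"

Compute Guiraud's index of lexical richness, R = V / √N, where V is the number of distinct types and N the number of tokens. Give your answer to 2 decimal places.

N = 12, V = 10.
√N = 3.464102
R = 10 / 3.464102 = 2.89

2.89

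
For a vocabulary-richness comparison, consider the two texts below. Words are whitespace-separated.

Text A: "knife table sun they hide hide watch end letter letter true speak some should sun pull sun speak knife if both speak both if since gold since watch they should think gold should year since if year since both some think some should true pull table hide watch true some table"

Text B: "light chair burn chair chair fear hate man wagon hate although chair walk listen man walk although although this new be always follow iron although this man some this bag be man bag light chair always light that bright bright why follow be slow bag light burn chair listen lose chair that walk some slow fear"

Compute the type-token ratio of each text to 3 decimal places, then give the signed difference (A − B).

TTR(A) = 19/51 = 0.373
TTR(B) = 23/56 = 0.411
Difference = 0.373 − 0.411 = -0.038

-0.038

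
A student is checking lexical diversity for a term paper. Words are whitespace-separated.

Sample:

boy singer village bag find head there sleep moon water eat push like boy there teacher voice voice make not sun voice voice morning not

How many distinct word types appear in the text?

Distinct types: {bag, boy, eat, find, head, like, make, moon, morning, not, push, singer, sleep, sun, teacher, there, village, voice, water}
V = 19

19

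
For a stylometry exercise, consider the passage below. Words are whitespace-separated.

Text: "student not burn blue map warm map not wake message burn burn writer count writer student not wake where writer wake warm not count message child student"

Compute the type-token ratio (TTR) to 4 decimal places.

N = 27 tokens, V = 12 types.
TTR = V / N = 12 / 27 = 0.4444

0.4444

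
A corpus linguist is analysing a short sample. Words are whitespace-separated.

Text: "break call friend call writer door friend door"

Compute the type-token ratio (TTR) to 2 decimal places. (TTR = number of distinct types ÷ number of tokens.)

0.63

N = 8 tokens, V = 5 types.
TTR = V / N = 5 / 8 = 0.63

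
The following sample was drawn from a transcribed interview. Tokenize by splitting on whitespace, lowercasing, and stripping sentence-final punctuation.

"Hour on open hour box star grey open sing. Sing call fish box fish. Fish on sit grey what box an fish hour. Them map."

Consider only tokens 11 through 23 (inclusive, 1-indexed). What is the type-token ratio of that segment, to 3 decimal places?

Segment tokens 11–23: call, fish, box, fish, fish, on, sit, grey, what, box, an, fish, hour
Segment N = 13, segment V = 9.
TTR = 9 / 13 = 0.692

0.692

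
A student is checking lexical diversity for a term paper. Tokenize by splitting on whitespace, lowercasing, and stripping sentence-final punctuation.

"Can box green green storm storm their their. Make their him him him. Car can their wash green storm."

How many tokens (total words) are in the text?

19

Tokens: can, box, green, green, storm, storm, their, their, make, their, him, him, him, car, can, their, wash, green, storm
N = 19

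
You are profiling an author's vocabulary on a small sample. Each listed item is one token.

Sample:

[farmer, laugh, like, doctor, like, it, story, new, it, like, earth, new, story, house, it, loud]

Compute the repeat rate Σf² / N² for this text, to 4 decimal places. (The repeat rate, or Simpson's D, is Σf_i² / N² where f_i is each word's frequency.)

0.1250

Frequencies: like:3, it:3, story:2, new:2, farmer:1, laugh:1, doctor:1, earth:1, house:1, loud:1
Σf² = 32; N² = 256
Repeat rate = 32 / 256 = 0.1250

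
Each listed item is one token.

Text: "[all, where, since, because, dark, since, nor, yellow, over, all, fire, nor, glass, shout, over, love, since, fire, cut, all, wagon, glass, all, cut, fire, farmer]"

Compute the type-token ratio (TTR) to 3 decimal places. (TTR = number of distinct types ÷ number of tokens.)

N = 26 tokens, V = 15 types.
TTR = V / N = 15 / 26 = 0.577

0.577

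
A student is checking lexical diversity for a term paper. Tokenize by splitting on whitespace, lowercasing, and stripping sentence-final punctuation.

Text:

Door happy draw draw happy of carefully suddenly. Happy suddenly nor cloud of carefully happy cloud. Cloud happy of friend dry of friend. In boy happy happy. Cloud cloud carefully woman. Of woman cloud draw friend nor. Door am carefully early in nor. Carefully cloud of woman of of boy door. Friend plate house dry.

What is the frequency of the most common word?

8

Frequencies: of:8, happy:7, cloud:7, carefully:5, friend:4, door:3, draw:3, nor:3, woman:3, suddenly:2, dry:2, in:2, boy:2, am:1, early:1, plate:1, house:1
Most common: 'of' with frequency 8.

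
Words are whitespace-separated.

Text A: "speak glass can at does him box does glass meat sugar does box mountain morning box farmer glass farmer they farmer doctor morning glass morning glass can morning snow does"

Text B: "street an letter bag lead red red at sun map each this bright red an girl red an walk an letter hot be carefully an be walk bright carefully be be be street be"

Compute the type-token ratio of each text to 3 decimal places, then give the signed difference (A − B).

TTR(A) = 15/30 = 0.500
TTR(B) = 17/34 = 0.500
Difference = 0.500 − 0.500 = 0.000

0.000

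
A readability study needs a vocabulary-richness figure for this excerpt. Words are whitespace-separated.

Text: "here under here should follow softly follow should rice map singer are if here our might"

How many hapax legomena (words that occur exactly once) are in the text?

Frequencies: here:3, should:2, follow:2, under:1, softly:1, rice:1, map:1, singer:1, are:1, if:1, our:1, might:1
Hapax (freq=1): are, if, map, might, our, rice, singer, softly, under

9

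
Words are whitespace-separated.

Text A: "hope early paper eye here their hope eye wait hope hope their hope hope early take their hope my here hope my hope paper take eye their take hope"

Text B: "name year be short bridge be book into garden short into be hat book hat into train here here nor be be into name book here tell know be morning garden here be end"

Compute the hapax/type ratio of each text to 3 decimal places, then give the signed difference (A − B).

-0.389

A: hapax=1, V=9, ratio=0.111
B: hapax=8, V=16, ratio=0.500
Difference = 0.111 − 0.500 = -0.389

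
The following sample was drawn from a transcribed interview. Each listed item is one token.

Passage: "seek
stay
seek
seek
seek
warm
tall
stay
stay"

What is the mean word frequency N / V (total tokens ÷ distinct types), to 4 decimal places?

N = 9 tokens, V = 4 types.
Mean frequency = N / V = 9 / 4 = 2.2500

2.2500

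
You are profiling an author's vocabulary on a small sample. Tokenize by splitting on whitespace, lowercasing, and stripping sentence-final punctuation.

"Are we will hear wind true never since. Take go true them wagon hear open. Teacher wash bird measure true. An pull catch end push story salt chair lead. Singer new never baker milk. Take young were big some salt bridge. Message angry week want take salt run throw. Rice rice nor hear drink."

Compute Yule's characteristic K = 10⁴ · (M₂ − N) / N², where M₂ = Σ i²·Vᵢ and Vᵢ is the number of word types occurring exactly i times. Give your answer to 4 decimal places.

Frequencies: hear:3, true:3, take:3, salt:3, never:2, rice:2, are:1, we:1, will:1, wind:1, since:1, go:1, them:1, wagon:1, open:1, teacher:1, wash:1, bird:1, measure:1, an:1, … (24 more, each freq 1)
N = 54. Frequency spectrum: V_1=38, V_2=2, V_3=4
M₂ = 1²·38 + 2²·2 + 3²·4 = 82
K = 10000 × (82 − 54) / 54² = 96.0219

96.0219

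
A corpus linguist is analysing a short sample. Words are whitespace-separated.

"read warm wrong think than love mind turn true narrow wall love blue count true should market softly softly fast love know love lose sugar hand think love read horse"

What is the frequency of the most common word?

5

Frequencies: love:5, read:2, think:2, true:2, softly:2, warm:1, wrong:1, than:1, mind:1, turn:1, narrow:1, wall:1, blue:1, count:1, should:1, market:1, fast:1, know:1, lose:1, sugar:1, … (2 more, each freq 1)
Most common: 'love' with frequency 5.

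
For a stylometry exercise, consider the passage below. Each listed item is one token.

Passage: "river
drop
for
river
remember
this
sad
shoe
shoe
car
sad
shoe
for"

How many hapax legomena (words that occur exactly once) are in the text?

Frequencies: shoe:3, river:2, for:2, sad:2, drop:1, remember:1, this:1, car:1
Hapax (freq=1): car, drop, remember, this

4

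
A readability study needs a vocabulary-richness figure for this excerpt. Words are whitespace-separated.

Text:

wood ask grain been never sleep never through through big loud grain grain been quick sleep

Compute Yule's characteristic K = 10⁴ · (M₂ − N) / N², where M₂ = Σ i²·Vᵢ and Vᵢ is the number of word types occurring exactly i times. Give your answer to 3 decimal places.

546.875

Frequencies: grain:3, been:2, never:2, sleep:2, through:2, wood:1, ask:1, big:1, loud:1, quick:1
N = 16. Frequency spectrum: V_1=5, V_2=4, V_3=1
M₂ = 1²·5 + 2²·4 + 3²·1 = 30
K = 10000 × (30 − 16) / 16² = 546.875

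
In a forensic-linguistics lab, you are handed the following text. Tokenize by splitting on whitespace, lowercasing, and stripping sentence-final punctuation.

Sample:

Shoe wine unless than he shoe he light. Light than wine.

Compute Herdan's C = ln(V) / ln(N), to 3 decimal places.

N = 11, V = 6.
ln(V) = 1.791759, ln(N) = 2.397895
C = 1.791759 / 2.397895 = 0.747

0.747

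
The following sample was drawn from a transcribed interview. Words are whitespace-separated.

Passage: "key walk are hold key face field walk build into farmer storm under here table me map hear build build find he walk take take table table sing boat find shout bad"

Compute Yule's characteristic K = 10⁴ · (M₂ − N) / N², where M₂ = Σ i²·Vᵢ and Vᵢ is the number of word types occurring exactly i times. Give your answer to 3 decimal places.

234.375

Frequencies: walk:3, build:3, table:3, key:2, find:2, take:2, are:1, hold:1, face:1, field:1, into:1, farmer:1, storm:1, under:1, here:1, me:1, map:1, hear:1, he:1, sing:1, … (3 more, each freq 1)
N = 32. Frequency spectrum: V_1=17, V_2=3, V_3=3
M₂ = 1²·17 + 2²·3 + 3²·3 = 56
K = 10000 × (56 − 32) / 32² = 234.375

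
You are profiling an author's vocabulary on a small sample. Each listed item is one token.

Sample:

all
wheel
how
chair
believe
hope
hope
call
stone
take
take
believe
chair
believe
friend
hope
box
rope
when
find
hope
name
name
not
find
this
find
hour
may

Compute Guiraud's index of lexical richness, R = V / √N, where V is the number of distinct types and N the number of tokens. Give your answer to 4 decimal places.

3.5282

N = 29, V = 19.
√N = 5.385165
R = 19 / 5.385165 = 3.5282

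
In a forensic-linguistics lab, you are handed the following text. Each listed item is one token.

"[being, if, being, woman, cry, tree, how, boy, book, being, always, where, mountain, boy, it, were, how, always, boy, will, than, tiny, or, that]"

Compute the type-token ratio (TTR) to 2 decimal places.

N = 24 tokens, V = 18 types.
TTR = V / N = 18 / 24 = 0.75

0.75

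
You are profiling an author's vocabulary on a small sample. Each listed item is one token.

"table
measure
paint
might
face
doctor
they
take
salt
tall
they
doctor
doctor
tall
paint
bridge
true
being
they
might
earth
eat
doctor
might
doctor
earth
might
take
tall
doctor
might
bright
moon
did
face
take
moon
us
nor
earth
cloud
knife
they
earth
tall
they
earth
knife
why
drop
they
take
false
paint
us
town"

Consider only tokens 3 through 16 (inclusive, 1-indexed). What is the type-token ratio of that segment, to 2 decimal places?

Segment tokens 3–16: paint, might, face, doctor, they, take, salt, tall, they, doctor, doctor, tall, paint, bridge
Segment N = 14, segment V = 9.
TTR = 9 / 14 = 0.64

0.64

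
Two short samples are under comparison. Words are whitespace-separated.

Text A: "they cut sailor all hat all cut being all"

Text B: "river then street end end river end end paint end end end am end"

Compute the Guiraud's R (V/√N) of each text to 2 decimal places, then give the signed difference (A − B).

A: V=6, N=9, R=2.00
B: V=6, N=14, R=1.60
Difference = 2.00 − 1.60 = 0.40

0.40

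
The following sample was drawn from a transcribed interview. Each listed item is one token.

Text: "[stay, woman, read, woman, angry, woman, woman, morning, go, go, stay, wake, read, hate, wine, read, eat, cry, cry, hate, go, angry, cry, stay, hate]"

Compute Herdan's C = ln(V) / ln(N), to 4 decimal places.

N = 25, V = 11.
ln(V) = 2.397895, ln(N) = 3.218876
C = 2.397895 / 3.218876 = 0.7449

0.7449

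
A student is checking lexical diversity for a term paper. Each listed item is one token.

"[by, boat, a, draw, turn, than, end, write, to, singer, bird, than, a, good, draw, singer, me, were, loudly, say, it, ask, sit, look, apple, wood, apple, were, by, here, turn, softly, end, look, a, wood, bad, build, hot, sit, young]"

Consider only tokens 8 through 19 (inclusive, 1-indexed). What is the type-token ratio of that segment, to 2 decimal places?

Segment tokens 8–19: write, to, singer, bird, than, a, good, draw, singer, me, were, loudly
Segment N = 12, segment V = 11.
TTR = 11 / 12 = 0.92

0.92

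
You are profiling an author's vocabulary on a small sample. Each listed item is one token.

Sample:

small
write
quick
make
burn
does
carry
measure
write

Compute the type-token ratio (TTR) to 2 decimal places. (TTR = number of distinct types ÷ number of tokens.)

N = 9 tokens, V = 8 types.
TTR = V / N = 8 / 9 = 0.89

0.89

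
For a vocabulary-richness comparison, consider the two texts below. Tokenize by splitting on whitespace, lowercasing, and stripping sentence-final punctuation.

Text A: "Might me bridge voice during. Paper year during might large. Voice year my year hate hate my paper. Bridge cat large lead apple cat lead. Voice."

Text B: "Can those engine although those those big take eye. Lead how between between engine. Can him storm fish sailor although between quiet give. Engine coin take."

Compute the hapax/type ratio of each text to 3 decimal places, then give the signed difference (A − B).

-0.493

A: hapax=2, V=13, ratio=0.154
B: hapax=11, V=17, ratio=0.647
Difference = 0.154 − 0.647 = -0.493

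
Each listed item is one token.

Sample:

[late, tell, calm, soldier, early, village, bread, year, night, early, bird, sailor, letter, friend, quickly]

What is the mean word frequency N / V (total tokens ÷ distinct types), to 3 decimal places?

N = 15 tokens, V = 14 types.
Mean frequency = N / V = 15 / 14 = 1.071

1.071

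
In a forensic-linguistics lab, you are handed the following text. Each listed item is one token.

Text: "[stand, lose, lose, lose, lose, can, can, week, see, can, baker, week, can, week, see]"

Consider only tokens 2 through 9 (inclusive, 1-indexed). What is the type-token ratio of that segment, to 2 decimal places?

Segment tokens 2–9: lose, lose, lose, lose, can, can, week, see
Segment N = 8, segment V = 4.
TTR = 4 / 8 = 0.50

0.50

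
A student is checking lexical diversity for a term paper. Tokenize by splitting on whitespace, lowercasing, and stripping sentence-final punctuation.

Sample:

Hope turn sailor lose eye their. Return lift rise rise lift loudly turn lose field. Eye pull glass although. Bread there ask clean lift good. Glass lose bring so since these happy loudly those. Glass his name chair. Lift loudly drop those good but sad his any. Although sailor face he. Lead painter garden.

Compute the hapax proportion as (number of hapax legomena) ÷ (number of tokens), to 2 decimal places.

Frequencies: lift:4, lose:3, loudly:3, glass:3, turn:2, sailor:2, eye:2, rise:2, although:2, good:2, those:2, his:2, hope:1, their:1, return:1, field:1, pull:1, bread:1, there:1, ask:1, … (17 more, each freq 1)
Hapax count = 25; token count = 54.
Ratio = 25 / 54 = 0.46

0.46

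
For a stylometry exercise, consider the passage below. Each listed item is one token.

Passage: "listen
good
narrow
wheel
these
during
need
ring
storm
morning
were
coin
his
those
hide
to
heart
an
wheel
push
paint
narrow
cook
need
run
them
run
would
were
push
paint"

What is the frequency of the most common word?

2

Frequencies: narrow:2, wheel:2, need:2, were:2, push:2, paint:2, run:2, listen:1, good:1, these:1, during:1, ring:1, storm:1, morning:1, coin:1, his:1, those:1, hide:1, to:1, heart:1, … (4 more, each freq 1)
Most common: 'narrow' with frequency 2.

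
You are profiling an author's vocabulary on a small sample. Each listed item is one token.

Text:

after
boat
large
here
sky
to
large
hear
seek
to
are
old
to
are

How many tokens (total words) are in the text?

Tokens: after, boat, large, here, sky, to, large, hear, seek, to, are, old, to, are
N = 14

14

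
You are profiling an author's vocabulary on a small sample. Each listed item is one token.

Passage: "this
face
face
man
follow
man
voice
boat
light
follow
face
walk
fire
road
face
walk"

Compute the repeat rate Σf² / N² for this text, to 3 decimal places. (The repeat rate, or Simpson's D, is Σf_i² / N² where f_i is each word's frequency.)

Frequencies: face:4, man:2, follow:2, walk:2, this:1, voice:1, boat:1, light:1, fire:1, road:1
Σf² = 34; N² = 256
Repeat rate = 34 / 256 = 0.133

0.133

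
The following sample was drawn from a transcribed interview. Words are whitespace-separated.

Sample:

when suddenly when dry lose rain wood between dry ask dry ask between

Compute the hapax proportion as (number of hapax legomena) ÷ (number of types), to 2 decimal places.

0.50

Frequencies: dry:3, when:2, between:2, ask:2, suddenly:1, lose:1, rain:1, wood:1
Hapax count = 4; type count = 8.
Ratio = 4 / 8 = 0.50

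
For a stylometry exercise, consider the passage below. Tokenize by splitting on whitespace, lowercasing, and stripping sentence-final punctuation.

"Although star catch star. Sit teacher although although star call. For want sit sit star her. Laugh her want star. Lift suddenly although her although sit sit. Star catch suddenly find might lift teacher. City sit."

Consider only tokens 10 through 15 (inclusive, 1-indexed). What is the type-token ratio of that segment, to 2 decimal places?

0.83

Segment tokens 10–15: call, for, want, sit, sit, star
Segment N = 6, segment V = 5.
TTR = 5 / 6 = 0.83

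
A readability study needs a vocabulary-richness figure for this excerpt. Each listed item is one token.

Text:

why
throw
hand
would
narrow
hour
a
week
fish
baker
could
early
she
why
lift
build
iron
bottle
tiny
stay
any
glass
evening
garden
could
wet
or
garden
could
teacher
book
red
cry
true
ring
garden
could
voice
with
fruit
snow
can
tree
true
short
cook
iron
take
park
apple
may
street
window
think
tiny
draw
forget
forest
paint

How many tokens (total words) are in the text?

Tokens: why, throw, hand, would, narrow, hour, a, week, fish, baker, could, early, she, why, lift, build, iron, bottle, tiny, stay, any, glass, evening, garden, could, wet, or, garden, could, teacher, book, red, cry, true, ring, garden, could, voice, with, fruit, snow, can, tree, true, short, cook, iron, take, park, apple, may, street, window, think, tiny, draw, forget, forest, paint
N = 59

59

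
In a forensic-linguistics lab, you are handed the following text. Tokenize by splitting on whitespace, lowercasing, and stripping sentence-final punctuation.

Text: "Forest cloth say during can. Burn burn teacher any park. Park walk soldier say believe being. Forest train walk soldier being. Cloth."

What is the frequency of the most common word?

2

Frequencies: forest:2, cloth:2, say:2, burn:2, park:2, walk:2, soldier:2, being:2, during:1, can:1, teacher:1, any:1, believe:1, train:1
Most common: 'forest' with frequency 2.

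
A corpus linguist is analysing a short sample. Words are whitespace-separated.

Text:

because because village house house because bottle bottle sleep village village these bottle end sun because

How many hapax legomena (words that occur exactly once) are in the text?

Frequencies: because:4, village:3, bottle:3, house:2, sleep:1, these:1, end:1, sun:1
Hapax (freq=1): end, sleep, sun, these

4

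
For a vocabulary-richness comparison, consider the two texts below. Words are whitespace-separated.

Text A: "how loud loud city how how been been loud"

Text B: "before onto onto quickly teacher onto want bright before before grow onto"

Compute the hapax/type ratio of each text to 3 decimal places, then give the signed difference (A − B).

A: hapax=1, V=4, ratio=0.250
B: hapax=5, V=7, ratio=0.714
Difference = 0.250 − 0.714 = -0.464

-0.464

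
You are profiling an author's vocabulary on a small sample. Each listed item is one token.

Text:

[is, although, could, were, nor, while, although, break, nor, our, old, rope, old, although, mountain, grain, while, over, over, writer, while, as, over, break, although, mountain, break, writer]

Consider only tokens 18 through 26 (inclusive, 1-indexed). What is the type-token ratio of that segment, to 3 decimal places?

0.778

Segment tokens 18–26: over, over, writer, while, as, over, break, although, mountain
Segment N = 9, segment V = 7.
TTR = 7 / 9 = 0.778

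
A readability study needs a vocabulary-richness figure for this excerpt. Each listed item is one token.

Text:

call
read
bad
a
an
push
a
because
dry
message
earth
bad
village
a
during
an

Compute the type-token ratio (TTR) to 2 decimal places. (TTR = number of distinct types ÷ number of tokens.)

0.75

N = 16 tokens, V = 12 types.
TTR = V / N = 12 / 16 = 0.75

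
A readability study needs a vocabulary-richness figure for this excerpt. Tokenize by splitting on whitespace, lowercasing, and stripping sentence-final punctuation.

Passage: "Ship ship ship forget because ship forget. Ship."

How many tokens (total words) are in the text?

8

Tokens: ship, ship, ship, forget, because, ship, forget, ship
N = 8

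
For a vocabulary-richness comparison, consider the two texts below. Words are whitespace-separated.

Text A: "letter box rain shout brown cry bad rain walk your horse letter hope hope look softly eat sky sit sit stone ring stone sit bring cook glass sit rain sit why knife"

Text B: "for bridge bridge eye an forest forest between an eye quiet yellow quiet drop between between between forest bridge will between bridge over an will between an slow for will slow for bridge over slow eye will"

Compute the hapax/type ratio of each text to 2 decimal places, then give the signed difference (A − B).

0.61

A: hapax=18, V=23, ratio=0.78
B: hapax=2, V=12, ratio=0.17
Difference = 0.78 − 0.17 = 0.61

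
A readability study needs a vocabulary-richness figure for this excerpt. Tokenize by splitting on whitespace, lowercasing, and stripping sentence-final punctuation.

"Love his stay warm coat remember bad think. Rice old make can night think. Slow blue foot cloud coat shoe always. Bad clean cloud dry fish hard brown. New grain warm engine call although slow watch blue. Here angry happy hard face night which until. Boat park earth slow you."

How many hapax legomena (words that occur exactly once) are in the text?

31

Frequencies: slow:3, warm:2, coat:2, bad:2, think:2, night:2, blue:2, cloud:2, hard:2, love:1, his:1, stay:1, remember:1, rice:1, old:1, make:1, can:1, foot:1, shoe:1, always:1, … (20 more, each freq 1)
Hapax (freq=1): although, always, angry, boat, brown, call, can, clean, dry, earth, engine, face, fish, foot, grain, happy, here, his, love, make, new, old, park, remember, rice, shoe, stay, until, watch, which, you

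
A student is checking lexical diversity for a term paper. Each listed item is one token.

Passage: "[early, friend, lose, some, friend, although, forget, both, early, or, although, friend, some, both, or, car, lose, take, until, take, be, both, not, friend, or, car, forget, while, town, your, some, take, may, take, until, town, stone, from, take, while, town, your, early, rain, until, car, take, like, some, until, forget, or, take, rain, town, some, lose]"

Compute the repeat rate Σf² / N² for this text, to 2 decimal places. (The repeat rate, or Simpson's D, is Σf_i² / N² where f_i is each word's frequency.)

0.06

Frequencies: take:7, some:5, friend:4, or:4, until:4, town:4, early:3, lose:3, forget:3, both:3, car:3, although:2, while:2, your:2, rain:2, be:1, not:1, may:1, stone:1, from:1, … (1 more, each freq 1)
Σf² = 205; N² = 3249
Repeat rate = 205 / 3249 = 0.06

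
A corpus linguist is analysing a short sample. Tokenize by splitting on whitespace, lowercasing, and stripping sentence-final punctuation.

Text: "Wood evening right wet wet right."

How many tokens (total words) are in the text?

6

Tokens: wood, evening, right, wet, wet, right
N = 6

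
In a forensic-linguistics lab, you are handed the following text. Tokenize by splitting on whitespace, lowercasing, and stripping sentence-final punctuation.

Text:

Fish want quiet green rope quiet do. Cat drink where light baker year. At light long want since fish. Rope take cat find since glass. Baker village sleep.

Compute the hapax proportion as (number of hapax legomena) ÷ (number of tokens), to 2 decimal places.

0.43

Frequencies: fish:2, want:2, quiet:2, rope:2, cat:2, light:2, baker:2, since:2, green:1, do:1, drink:1, where:1, year:1, at:1, long:1, take:1, find:1, glass:1, village:1, sleep:1
Hapax count = 12; token count = 28.
Ratio = 12 / 28 = 0.43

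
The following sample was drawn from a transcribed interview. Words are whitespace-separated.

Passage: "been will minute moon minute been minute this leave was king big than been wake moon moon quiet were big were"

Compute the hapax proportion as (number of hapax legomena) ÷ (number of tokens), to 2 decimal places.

0.38

Frequencies: been:3, minute:3, moon:3, big:2, were:2, will:1, this:1, leave:1, was:1, king:1, than:1, wake:1, quiet:1
Hapax count = 8; token count = 21.
Ratio = 8 / 21 = 0.38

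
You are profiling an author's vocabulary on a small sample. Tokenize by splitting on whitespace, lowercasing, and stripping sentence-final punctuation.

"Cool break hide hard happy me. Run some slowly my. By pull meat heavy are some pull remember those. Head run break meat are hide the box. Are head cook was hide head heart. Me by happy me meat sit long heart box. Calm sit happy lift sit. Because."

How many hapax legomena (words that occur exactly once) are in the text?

Frequencies: hide:3, happy:3, me:3, meat:3, are:3, head:3, sit:3, break:2, run:2, some:2, by:2, pull:2, box:2, heart:2, cool:1, hard:1, slowly:1, my:1, heavy:1, remember:1, … (8 more, each freq 1)
Hapax (freq=1): because, calm, cook, cool, hard, heavy, lift, long, my, remember, slowly, the, those, was

14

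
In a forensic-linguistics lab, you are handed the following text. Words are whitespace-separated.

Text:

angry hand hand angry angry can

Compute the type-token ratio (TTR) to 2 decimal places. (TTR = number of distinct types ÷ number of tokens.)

N = 6 tokens, V = 3 types.
TTR = V / N = 3 / 6 = 0.50

0.50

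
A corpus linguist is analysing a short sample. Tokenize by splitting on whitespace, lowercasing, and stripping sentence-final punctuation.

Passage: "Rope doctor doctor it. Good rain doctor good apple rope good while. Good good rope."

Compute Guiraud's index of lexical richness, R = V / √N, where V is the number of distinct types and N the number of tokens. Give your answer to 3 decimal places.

1.807

N = 15, V = 7.
√N = 3.872983
R = 7 / 3.872983 = 1.807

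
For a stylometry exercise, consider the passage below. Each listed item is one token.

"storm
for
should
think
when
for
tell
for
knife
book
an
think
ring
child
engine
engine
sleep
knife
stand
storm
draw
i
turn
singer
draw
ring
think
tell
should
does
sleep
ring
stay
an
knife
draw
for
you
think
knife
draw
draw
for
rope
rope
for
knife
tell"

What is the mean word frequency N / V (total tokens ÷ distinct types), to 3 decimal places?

N = 48 tokens, V = 22 types.
Mean frequency = N / V = 48 / 22 = 2.182

2.182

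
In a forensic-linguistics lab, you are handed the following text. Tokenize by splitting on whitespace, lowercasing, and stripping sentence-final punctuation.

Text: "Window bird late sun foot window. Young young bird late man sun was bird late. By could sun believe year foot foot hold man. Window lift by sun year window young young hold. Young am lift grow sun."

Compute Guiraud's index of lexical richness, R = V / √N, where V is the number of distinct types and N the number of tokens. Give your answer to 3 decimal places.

2.596

N = 38, V = 16.
√N = 6.164414
R = 16 / 6.164414 = 2.596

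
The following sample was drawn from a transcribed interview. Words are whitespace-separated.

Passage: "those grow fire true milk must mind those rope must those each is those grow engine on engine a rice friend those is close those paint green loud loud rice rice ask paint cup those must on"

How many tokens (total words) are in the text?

37

Tokens: those, grow, fire, true, milk, must, mind, those, rope, must, those, each, is, those, grow, engine, on, engine, a, rice, friend, those, is, close, those, paint, green, loud, loud, rice, rice, ask, paint, cup, those, must, on
N = 37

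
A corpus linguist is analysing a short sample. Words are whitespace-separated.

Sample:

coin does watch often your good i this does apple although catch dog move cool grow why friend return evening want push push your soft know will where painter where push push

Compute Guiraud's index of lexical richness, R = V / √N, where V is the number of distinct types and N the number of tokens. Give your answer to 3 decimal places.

4.596

N = 32, V = 26.
√N = 5.656854
R = 26 / 5.656854 = 4.596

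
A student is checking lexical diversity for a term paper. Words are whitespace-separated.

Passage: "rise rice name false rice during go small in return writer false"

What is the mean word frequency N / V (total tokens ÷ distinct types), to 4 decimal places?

N = 12 tokens, V = 10 types.
Mean frequency = N / V = 12 / 10 = 1.2000

1.2000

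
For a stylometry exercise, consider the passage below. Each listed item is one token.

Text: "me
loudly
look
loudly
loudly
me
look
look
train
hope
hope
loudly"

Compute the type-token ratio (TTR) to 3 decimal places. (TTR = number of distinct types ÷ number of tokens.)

0.417

N = 12 tokens, V = 5 types.
TTR = V / N = 5 / 12 = 0.417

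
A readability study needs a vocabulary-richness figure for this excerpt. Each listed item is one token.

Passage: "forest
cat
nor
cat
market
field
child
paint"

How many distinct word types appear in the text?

7

Distinct types: {cat, child, field, forest, market, nor, paint}
V = 7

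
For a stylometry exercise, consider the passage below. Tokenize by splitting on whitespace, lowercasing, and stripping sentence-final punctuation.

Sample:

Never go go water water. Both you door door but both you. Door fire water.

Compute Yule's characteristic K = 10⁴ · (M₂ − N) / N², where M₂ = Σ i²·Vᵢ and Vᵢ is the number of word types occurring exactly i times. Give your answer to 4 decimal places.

800.0000

Frequencies: water:3, door:3, go:2, both:2, you:2, never:1, but:1, fire:1
N = 15. Frequency spectrum: V_1=3, V_2=3, V_3=2
M₂ = 1²·3 + 2²·3 + 3²·2 = 33
K = 10000 × (33 − 15) / 15² = 800.0000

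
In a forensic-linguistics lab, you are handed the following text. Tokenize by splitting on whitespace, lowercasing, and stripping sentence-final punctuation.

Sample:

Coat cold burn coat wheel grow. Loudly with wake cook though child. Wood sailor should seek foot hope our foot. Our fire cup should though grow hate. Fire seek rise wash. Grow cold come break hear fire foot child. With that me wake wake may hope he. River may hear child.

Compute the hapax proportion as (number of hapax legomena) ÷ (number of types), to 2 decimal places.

Frequencies: grow:3, wake:3, child:3, foot:3, fire:3, coat:2, cold:2, with:2, though:2, should:2, seek:2, hope:2, our:2, hear:2, may:2, burn:1, wheel:1, loudly:1, cook:1, wood:1, … (11 more, each freq 1)
Hapax count = 16; type count = 31.
Ratio = 16 / 31 = 0.52

0.52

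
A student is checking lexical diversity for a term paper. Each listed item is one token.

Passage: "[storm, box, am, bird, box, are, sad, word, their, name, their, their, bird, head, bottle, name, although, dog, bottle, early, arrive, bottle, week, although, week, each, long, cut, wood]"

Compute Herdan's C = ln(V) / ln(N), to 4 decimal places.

N = 29, V = 20.
ln(V) = 2.995732, ln(N) = 3.367296
C = 2.995732 / 3.367296 = 0.8897

0.8897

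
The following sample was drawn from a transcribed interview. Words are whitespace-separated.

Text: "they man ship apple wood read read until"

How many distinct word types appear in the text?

Distinct types: {apple, man, read, ship, they, until, wood}
V = 7

7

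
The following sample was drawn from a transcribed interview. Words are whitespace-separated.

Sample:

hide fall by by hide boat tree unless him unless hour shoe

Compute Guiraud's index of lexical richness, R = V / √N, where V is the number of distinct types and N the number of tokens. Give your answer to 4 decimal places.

N = 12, V = 9.
√N = 3.464102
R = 9 / 3.464102 = 2.5981

2.5981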